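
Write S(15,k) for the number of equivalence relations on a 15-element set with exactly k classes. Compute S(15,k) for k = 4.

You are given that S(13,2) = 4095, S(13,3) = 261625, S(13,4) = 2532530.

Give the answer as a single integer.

42355950

[14] T[14,3]:3*261625+4095=788970 · T[14,4]:4*2532530+261625=10391745
[15] T[15,4]:4*10391745+788970=42355950
Read S(15,4) = 42355950.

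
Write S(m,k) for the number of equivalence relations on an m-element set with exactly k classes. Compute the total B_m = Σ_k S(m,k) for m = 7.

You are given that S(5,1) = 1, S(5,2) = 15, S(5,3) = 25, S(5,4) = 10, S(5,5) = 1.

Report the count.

[6] T[6,1]:1*1+0=1 · T[6,2]:2*15+1=31 · T[6,3]:3*25+15=90 · T[6,4]:4*10+25=65 · T[6,5]:5*1+10=15 · T[6,6]:6*0+1=1
[7] T[7,1]:1*1+0=1 · T[7,2]:2*31+1=63 · T[7,3]:3*90+31=301 · T[7,4]:4*65+90=350 · T[7,5]:5*15+65=140 · T[7,6]:6*1+15=21 · T[7,7]:7*0+1=1
B_7 = ΣS(7,k) = 1+63+301+350+140+21+1 = 877

877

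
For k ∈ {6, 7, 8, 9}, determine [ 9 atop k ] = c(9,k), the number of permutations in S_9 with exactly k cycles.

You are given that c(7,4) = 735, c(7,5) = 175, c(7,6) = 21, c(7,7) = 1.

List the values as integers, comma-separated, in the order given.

row 8: T[8][5]=7·175+735=1960  T[8][6]=7·21+175=322  T[8][7]=7·1+21=28  T[8][8]=7·0+1=1
row 9: T[9][6]=8·322+1960=4536  T[9][7]=8·28+322=546  T[9][8]=8·1+28=36  T[9][9]=8·0+1=1
Read c(9,6) = 4536, c(9,7) = 546, c(9,8) = 36, c(9,9) = 1.

4536, 546, 36, 1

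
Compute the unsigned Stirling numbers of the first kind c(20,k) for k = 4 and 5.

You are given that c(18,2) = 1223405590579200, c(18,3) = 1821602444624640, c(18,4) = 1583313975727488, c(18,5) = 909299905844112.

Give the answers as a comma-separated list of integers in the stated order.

610116075740491776, 371384787345228000

row 19: T[19][3]=18·1821602444624640+1223405590579200=34012249593822720  T[19][4]=18·1583313975727488+1821602444624640=30321254007719424  T[19][5]=18·909299905844112+1583313975727488=17950712280921504
row 20: T[20][4]=19·30321254007719424+34012249593822720=610116075740491776  T[20][5]=19·17950712280921504+30321254007719424=371384787345228000
Read c(20,4) = 610116075740491776, c(20,5) = 371384787345228000.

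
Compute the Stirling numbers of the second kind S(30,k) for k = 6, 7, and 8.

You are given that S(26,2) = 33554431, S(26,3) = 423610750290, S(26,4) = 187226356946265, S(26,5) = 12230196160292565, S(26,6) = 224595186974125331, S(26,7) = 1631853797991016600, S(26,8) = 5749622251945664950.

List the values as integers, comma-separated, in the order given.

299310102746948685757, 4168916722553086402080, 26383018684048108297800

[27] T[27,3]:3*423610750290+33554431=1270865805301 · T[27,4]:4*187226356946265+423610750290=749329038535350 · T[27,5]:5*12230196160292565+187226356946265=61338207158409090 · T[27,6]:6*224595186974125331+12230196160292565=1359801318005044551 · T[27,7]:7*1631853797991016600+224595186974125331=11647571772911241531 · T[27,8]:8*5749622251945664950+1631853797991016600=47628831813556336200
[28] T[28,4]:4*749329038535350+1270865805301=2998587019946701 · T[28,5]:5*61338207158409090+749329038535350=307440364830580800 · T[28,6]:6*1359801318005044551+61338207158409090=8220146115188676396 · T[28,7]:7*11647571772911241531+1359801318005044551=82892803728383735268 · T[28,8]:8*47628831813556336200+11647571772911241531=392678226281361931131
[29] T[29,5]:5*307440364830580800+2998587019946701=1540200411172850701 · T[29,6]:6*8220146115188676396+307440364830580800=49628317055962639176 · T[29,7]:7*82892803728383735268+8220146115188676396=588469772213874823272 · T[29,8]:8*392678226281361931131+82892803728383735268=3224318613979279184316
[30] T[30,6]:6*49628317055962639176+1540200411172850701=299310102746948685757 · T[30,7]:7*588469772213874823272+49628317055962639176=4168916722553086402080 · T[30,8]:8*3224318613979279184316+588469772213874823272=26383018684048108297800
Read S(30,6) = 299310102746948685757, S(30,7) = 4168916722553086402080, S(30,8) = 26383018684048108297800.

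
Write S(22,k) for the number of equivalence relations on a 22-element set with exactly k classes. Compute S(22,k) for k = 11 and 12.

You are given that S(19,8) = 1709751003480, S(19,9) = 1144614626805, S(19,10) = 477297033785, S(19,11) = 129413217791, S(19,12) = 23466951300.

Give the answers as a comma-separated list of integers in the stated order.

366282500870286, 108823356051137

[20] T[20,9]:9*1144614626805+1709751003480=12011282644725 · T[20,10]:10*477297033785+1144614626805=5917584964655 · T[20,11]:11*129413217791+477297033785=1900842429486 · T[20,12]:12*23466951300+129413217791=411016633391
[21] T[21,10]:10*5917584964655+12011282644725=71187132291275 · T[21,11]:11*1900842429486+5917584964655=26826851689001 · T[21,12]:12*411016633391+1900842429486=6833042030178
[22] T[22,11]:11*26826851689001+71187132291275=366282500870286 · T[22,12]:12*6833042030178+26826851689001=108823356051137
Read S(22,11) = 366282500870286, S(22,12) = 108823356051137.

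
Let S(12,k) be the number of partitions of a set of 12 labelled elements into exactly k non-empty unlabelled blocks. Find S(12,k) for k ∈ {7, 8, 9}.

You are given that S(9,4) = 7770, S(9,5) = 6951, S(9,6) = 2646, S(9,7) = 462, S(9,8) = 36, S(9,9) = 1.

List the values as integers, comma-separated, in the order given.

r10: T_10,5=5×6951+7770=42525; T_10,6=6×2646+6951=22827; T_10,7=7×462+2646=5880; T_10,8=8×36+462=750; T_10,9=9×1+36=45
r11: T_11,6=6×22827+42525=179487; T_11,7=7×5880+22827=63987; T_11,8=8×750+5880=11880; T_11,9=9×45+750=1155
r12: T_12,7=7×63987+179487=627396; T_12,8=8×11880+63987=159027; T_12,9=9×1155+11880=22275
Read S(12,7) = 627396, S(12,8) = 159027, S(12,9) = 22275.

627396, 159027, 22275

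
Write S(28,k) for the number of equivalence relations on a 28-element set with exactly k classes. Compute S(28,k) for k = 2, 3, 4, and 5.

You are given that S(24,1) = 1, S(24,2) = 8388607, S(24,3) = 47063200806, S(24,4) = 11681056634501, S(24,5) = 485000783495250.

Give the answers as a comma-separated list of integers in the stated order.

134217727, 3812664524766, 2998587019946701, 307440364830580800

i=25: T(25,1)=0+1·1=1 | T(25,2)=1+2·8388607=16777215 | T(25,3)=8388607+3·47063200806=141197991025 | T(25,4)=47063200806+4·11681056634501=46771289738810 | T(25,5)=11681056634501+5·485000783495250=2436684974110751
i=26: T(26,1)=0+1·1=1 | T(26,2)=1+2·16777215=33554431 | T(26,3)=16777215+3·141197991025=423610750290 | T(26,4)=141197991025+4·46771289738810=187226356946265 | T(26,5)=46771289738810+5·2436684974110751=12230196160292565
i=27: T(27,1)=0+1·1=1 | T(27,2)=1+2·33554431=67108863 | T(27,3)=33554431+3·423610750290=1270865805301 | T(27,4)=423610750290+4·187226356946265=749329038535350 | T(27,5)=187226356946265+5·12230196160292565=61338207158409090
i=28: T(28,2)=1+2·67108863=134217727 | T(28,3)=67108863+3·1270865805301=3812664524766 | T(28,4)=1270865805301+4·749329038535350=2998587019946701 | T(28,5)=749329038535350+5·61338207158409090=307440364830580800
Read S(28,2) = 134217727, S(28,3) = 3812664524766, S(28,4) = 2998587019946701, S(28,5) = 307440364830580800.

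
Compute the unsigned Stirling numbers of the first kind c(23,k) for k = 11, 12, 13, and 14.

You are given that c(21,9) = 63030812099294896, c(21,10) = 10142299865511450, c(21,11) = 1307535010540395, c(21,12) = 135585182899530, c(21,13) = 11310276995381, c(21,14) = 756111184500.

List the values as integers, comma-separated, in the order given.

[22] T[22,10]:21*10142299865511450+63030812099294896=276019109275035346 · T[22,11]:21*1307535010540395+10142299865511450=37600535086859745 · T[22,12]:21*135585182899530+1307535010540395=4154823851430525 · T[22,13]:21*11310276995381+135585182899530=373100999802531 · T[22,14]:21*756111184500+11310276995381=27188611869881
[23] T[23,11]:22*37600535086859745+276019109275035346=1103230881185949736 · T[23,12]:22*4154823851430525+37600535086859745=129006659818331295 · T[23,13]:22*373100999802531+4154823851430525=12363045847086207 · T[23,14]:22*27188611869881+373100999802531=971250460939913
Read c(23,11) = 1103230881185949736, c(23,12) = 129006659818331295, c(23,13) = 12363045847086207, c(23,14) = 971250460939913.

1103230881185949736, 129006659818331295, 12363045847086207, 971250460939913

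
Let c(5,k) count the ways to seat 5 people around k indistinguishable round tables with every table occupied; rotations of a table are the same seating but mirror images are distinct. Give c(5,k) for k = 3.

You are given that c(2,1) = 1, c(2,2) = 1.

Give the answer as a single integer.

i=3: T(3,1)=0+2·1=2 | T(3,2)=1+2·1=3 | T(3,3)=1+2·0=1
i=4: T(4,2)=2+3·3=11 | T(4,3)=3+3·1=6
i=5: T(5,3)=11+4·6=35
Read c(5,3) = 35.

35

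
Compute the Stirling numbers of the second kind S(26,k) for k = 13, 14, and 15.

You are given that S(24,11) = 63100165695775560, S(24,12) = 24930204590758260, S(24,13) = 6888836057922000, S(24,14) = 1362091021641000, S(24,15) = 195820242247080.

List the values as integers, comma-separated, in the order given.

r25: T_25,12=12×24930204590758260+63100165695775560=362262620784874680; T_25,13=13×6888836057922000+24930204590758260=114485073343744260; T_25,14=14×1362091021641000+6888836057922000=25958110360896000; T_25,15=15×195820242247080+1362091021641000=4299394655347200
r26: T_26,13=13×114485073343744260+362262620784874680=1850568574253550060; T_26,14=14×25958110360896000+114485073343744260=477898618396288260; T_26,15=15×4299394655347200+25958110360896000=90449030191104000
Read S(26,13) = 1850568574253550060, S(26,14) = 477898618396288260, S(26,15) = 90449030191104000.

1850568574253550060, 477898618396288260, 90449030191104000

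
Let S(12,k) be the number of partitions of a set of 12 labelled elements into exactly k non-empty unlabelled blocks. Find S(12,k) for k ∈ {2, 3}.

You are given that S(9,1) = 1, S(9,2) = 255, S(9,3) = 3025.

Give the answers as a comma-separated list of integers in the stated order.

2047, 86526

@10  (10,1):1·1+0→1, (10,2):255·2+1→511, (10,3):3025·3+255→9330
@11  (11,1):1·1+0→1, (11,2):511·2+1→1023, (11,3):9330·3+511→28501
@12  (12,2):1023·2+1→2047, (12,3):28501·3+1023→86526
Read S(12,2) = 2047, S(12,3) = 86526.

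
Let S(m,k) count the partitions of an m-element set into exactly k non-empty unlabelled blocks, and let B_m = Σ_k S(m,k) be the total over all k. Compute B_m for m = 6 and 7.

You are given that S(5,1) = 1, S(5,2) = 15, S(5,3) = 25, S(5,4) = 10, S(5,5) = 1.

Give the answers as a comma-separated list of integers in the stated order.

203, 877

@6  (6,1):1·1+0→1, (6,2):15·2+1→31, (6,3):25·3+15→90, (6,4):10·4+25→65, (6,5):1·5+10→15, (6,6):0·6+1→1
@7  (7,1):1·1+0→1, (7,2):31·2+1→63, (7,3):90·3+31→301, (7,4):65·4+90→350, (7,5):15·5+65→140, (7,6):1·6+15→21, (7,7):0·7+1→1
B_6 = ΣS(6,k) = 1+31+90+65+15+1 = 203
B_7 = ΣS(7,k) = 1+63+301+350+140+21+1 = 877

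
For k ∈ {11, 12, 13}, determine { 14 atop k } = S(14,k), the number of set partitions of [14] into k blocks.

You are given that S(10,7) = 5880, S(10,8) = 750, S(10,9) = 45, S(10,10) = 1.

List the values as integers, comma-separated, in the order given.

66066, 3367, 91

row 11: T[11][8]=8·750+5880=11880  T[11][9]=9·45+750=1155  T[11][10]=10·1+45=55  T[11][11]=11·0+1=1
row 12: T[12][9]=9·1155+11880=22275  T[12][10]=10·55+1155=1705  T[12][11]=11·1+55=66  T[12][12]=12·0+1=1
row 13: T[13][10]=10·1705+22275=39325  T[13][11]=11·66+1705=2431  T[13][12]=12·1+66=78  T[13][13]=13·0+1=1
row 14: T[14][11]=11·2431+39325=66066  T[14][12]=12·78+2431=3367  T[14][13]=13·1+78=91
Read S(14,11) = 66066, S(14,12) = 3367, S(14,13) = 91.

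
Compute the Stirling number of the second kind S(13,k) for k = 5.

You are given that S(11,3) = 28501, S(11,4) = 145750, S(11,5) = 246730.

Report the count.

7508501

i=12: T(12,4)=28501+4·145750=611501 | T(12,5)=145750+5·246730=1379400
i=13: T(13,5)=611501+5·1379400=7508501
Read S(13,5) = 7508501.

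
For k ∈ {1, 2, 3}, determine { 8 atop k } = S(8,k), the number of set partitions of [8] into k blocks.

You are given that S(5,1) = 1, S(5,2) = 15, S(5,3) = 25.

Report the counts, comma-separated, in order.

1, 127, 966

r6: T_6,1=1×1+0=1; T_6,2=2×15+1=31; T_6,3=3×25+15=90
r7: T_7,1=1×1+0=1; T_7,2=2×31+1=63; T_7,3=3×90+31=301
r8: T_8,1=1×1+0=1; T_8,2=2×63+1=127; T_8,3=3×301+63=966
Read S(8,1) = 1, S(8,2) = 127, S(8,3) = 966.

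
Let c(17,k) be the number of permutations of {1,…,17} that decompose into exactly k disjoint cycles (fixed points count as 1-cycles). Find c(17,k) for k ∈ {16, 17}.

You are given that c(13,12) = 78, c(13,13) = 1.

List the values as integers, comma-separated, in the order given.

136, 1

@14  (14,13):1·13+78→91, (14,14):0·13+1→1
@15  (15,14):1·14+91→105, (15,15):0·14+1→1
@16  (16,15):1·15+105→120, (16,16):0·15+1→1
@17  (17,16):1·16+120→136, (17,17):0·16+1→1
Read c(17,16) = 136, c(17,17) = 1.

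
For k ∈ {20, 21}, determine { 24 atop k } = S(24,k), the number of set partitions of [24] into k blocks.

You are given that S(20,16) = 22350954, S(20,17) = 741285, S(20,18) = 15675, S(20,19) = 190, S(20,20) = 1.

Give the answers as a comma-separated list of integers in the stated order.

row 21: T[21][17]=17·741285+22350954=34952799  T[21][18]=18·15675+741285=1023435  T[21][19]=19·190+15675=19285  T[21][20]=20·1+190=210  T[21][21]=21·0+1=1
row 22: T[22][18]=18·1023435+34952799=53374629  T[22][19]=19·19285+1023435=1389850  T[22][20]=20·210+19285=23485  T[22][21]=21·1+210=231
row 23: T[23][19]=19·1389850+53374629=79781779  T[23][20]=20·23485+1389850=1859550  T[23][21]=21·231+23485=28336
row 24: T[24][20]=20·1859550+79781779=116972779  T[24][21]=21·28336+1859550=2454606
Read S(24,20) = 116972779, S(24,21) = 2454606.

116972779, 2454606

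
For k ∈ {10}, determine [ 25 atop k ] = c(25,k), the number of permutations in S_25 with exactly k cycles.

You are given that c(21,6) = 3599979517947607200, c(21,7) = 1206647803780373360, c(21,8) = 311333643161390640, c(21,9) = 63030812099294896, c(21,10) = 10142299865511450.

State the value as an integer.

6508376179668146850000

row 22: T[22][7]=21·1206647803780373360+3599979517947607200=28939583397335447760  T[22][8]=21·311333643161390640+1206647803780373360=7744654310169576800  T[22][9]=21·63030812099294896+311333643161390640=1634980697246583456  T[22][10]=21·10142299865511450+63030812099294896=276019109275035346
row 23: T[23][8]=22·7744654310169576800+28939583397335447760=199321978221066137360  T[23][9]=22·1634980697246583456+7744654310169576800=43714229649594412832  T[23][10]=22·276019109275035346+1634980697246583456=7707401101297361068
row 24: T[24][9]=23·43714229649594412832+199321978221066137360=1204749260161737632496  T[24][10]=23·7707401101297361068+43714229649594412832=220984454979433717396
row 25: T[25][10]=24·220984454979433717396+1204749260161737632496=6508376179668146850000
Read c(25,10) = 6508376179668146850000.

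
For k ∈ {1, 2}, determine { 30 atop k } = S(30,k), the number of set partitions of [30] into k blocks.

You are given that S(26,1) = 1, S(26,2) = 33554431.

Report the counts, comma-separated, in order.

1, 536870911

r27: T_27,1=1×1+0=1; T_27,2=2×33554431+1=67108863
r28: T_28,1=1×1+0=1; T_28,2=2×67108863+1=134217727
r29: T_29,1=1×1+0=1; T_29,2=2×134217727+1=268435455
r30: T_30,1=1×1+0=1; T_30,2=2×268435455+1=536870911
Read S(30,1) = 1, S(30,2) = 536870911.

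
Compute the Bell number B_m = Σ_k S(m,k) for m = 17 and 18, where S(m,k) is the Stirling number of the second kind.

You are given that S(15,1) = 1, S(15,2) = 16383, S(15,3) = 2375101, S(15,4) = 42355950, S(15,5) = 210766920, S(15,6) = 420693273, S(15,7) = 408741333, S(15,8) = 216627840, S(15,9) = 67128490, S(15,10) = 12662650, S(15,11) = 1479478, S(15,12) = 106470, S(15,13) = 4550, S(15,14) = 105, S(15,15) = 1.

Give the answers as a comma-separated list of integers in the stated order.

82864869804, 682076806159

row 16: T[16][1]=1·1+0=1  T[16][2]=2·16383+1=32767  T[16][3]=3·2375101+16383=7141686  T[16][4]=4·42355950+2375101=171798901  T[16][5]=5·210766920+42355950=1096190550  T[16][6]=6·420693273+210766920=2734926558  T[16][7]=7·408741333+420693273=3281882604  T[16][8]=8·216627840+408741333=2141764053  T[16][9]=9·67128490+216627840=820784250  T[16][10]=10·12662650+67128490=193754990  T[16][11]=11·1479478+12662650=28936908  T[16][12]=12·106470+1479478=2757118  T[16][13]=13·4550+106470=165620  T[16][14]=14·105+4550=6020  T[16][15]=15·1+105=120  T[16][16]=16·0+1=1
row 17: T[17][1]=1·1+0=1  T[17][2]=2·32767+1=65535  T[17][3]=3·7141686+32767=21457825  T[17][4]=4·171798901+7141686=694337290  T[17][5]=5·1096190550+171798901=5652751651  T[17][6]=6·2734926558+1096190550=17505749898  T[17][7]=7·3281882604+2734926558=25708104786  T[17][8]=8·2141764053+3281882604=20415995028  T[17][9]=9·820784250+2141764053=9528822303  T[17][10]=10·193754990+820784250=2758334150  T[17][11]=11·28936908+193754990=512060978  T[17][12]=12·2757118+28936908=62022324  T[17][13]=13·165620+2757118=4910178  T[17][14]=14·6020+165620=249900  T[17][15]=15·120+6020=7820  T[17][16]=16·1+120=136  T[17][17]=17·0+1=1
row 18: T[18][1]=1·1+0=1  T[18][2]=2·65535+1=131071  T[18][3]=3·21457825+65535=64439010  T[18][4]=4·694337290+21457825=2798806985  T[18][5]=5·5652751651+694337290=28958095545  T[18][6]=6·17505749898+5652751651=110687251039  T[18][7]=7·25708104786+17505749898=197462483400  T[18][8]=8·20415995028+25708104786=189036065010  T[18][9]=9·9528822303+20415995028=106175395755  T[18][10]=10·2758334150+9528822303=37112163803  T[18][11]=11·512060978+2758334150=8391004908  T[18][12]=12·62022324+512060978=1256328866  T[18][13]=13·4910178+62022324=125854638  T[18][14]=14·249900+4910178=8408778  T[18][15]=15·7820+249900=367200  T[18][16]=16·136+7820=9996  T[18][17]=17·1+136=153  T[18][18]=18·0+1=1
B_17 = ΣS(17,k) = 1+65535+21457825+694337290+5652751651+17505749898+25708104786+20415995028+9528822303+2758334150+512060978+62022324+4910178+249900+7820+136+1 = 82864869804
B_18 = ΣS(18,k) = 1+131071+64439010+2798806985+28958095545+110687251039+197462483400+189036065010+106175395755+37112163803+8391004908+1256328866+125854638+8408778+367200+9996+153+1 = 682076806159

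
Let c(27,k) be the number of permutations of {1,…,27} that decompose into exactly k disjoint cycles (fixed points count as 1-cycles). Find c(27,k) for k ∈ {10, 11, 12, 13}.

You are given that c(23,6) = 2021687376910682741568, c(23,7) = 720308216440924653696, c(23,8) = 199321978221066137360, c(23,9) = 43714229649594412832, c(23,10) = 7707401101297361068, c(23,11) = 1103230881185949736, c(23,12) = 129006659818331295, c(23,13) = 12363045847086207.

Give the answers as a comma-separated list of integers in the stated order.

row 24: T[24][7]=23·720308216440924653696+2021687376910682741568=18588776355051949776576  T[24][8]=23·199321978221066137360+720308216440924653696=5304713715525445812976  T[24][9]=23·43714229649594412832+199321978221066137360=1204749260161737632496  T[24][10]=23·7707401101297361068+43714229649594412832=220984454979433717396  T[24][11]=23·1103230881185949736+7707401101297361068=33081711368574204996  T[24][12]=23·129006659818331295+1103230881185949736=4070384057007569521  T[24][13]=23·12363045847086207+129006659818331295=413356714301314056
row 25: T[25][8]=24·5304713715525445812976+18588776355051949776576=145901905527662649288000  T[25][9]=24·1204749260161737632496+5304713715525445812976=34218695959407148992880  T[25][10]=24·220984454979433717396+1204749260161737632496=6508376179668146850000  T[25][11]=24·33081711368574204996+220984454979433717396=1014945527825214637300  T[25][12]=24·4070384057007569521+33081711368574204996=130770928736755873500  T[25][13]=24·413356714301314056+4070384057007569521=13990945200239106865
row 26: T[26][9]=25·34218695959407148992880+145901905527662649288000=1001369304512841374110000  T[26][10]=25·6508376179668146850000+34218695959407148992880=196928100451110820242880  T[26][11]=25·1014945527825214637300+6508376179668146850000=31882014375298512782500  T[26][12]=25·130770928736755873500+1014945527825214637300=4284218746244111474800  T[26][13]=25·13990945200239106865+130770928736755873500=480544558742733545125
row 27: T[27][10]=26·196928100451110820242880+1001369304512841374110000=6121499916241722700424880  T[27][11]=26·31882014375298512782500+196928100451110820242880=1025860474208872152587880  T[27][12]=26·4284218746244111474800+31882014375298512782500=143271701777645411127300  T[27][13]=26·480544558742733545125+4284218746244111474800=16778377273555183648050
Read c(27,10) = 6121499916241722700424880, c(27,11) = 1025860474208872152587880, c(27,12) = 143271701777645411127300, c(27,13) = 16778377273555183648050.

6121499916241722700424880, 1025860474208872152587880, 143271701777645411127300, 16778377273555183648050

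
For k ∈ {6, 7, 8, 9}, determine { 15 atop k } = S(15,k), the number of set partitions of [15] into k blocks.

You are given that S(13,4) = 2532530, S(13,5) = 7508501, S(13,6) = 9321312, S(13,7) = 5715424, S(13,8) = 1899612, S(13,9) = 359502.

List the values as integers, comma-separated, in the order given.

row 14: T[14][5]=5·7508501+2532530=40075035  T[14][6]=6·9321312+7508501=63436373  T[14][7]=7·5715424+9321312=49329280  T[14][8]=8·1899612+5715424=20912320  T[14][9]=9·359502+1899612=5135130
row 15: T[15][6]=6·63436373+40075035=420693273  T[15][7]=7·49329280+63436373=408741333  T[15][8]=8·20912320+49329280=216627840  T[15][9]=9·5135130+20912320=67128490
Read S(15,6) = 420693273, S(15,7) = 408741333, S(15,8) = 216627840, S(15,9) = 67128490.

420693273, 408741333, 216627840, 67128490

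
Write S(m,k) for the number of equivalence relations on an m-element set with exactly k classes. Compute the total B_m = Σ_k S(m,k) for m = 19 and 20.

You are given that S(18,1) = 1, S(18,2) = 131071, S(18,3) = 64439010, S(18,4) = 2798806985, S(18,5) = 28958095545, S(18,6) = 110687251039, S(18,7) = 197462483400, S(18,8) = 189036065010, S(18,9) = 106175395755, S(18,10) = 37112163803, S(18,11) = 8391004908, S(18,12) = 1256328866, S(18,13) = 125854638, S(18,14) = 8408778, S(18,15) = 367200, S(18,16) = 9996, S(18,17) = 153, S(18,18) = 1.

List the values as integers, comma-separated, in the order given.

r19: T_19,1=1×1+0=1; T_19,2=2×131071+1=262143; T_19,3=3×64439010+131071=193448101; T_19,4=4×2798806985+64439010=11259666950; T_19,5=5×28958095545+2798806985=147589284710; T_19,6=6×110687251039+28958095545=693081601779; T_19,7=7×197462483400+110687251039=1492924634839; T_19,8=8×189036065010+197462483400=1709751003480; T_19,9=9×106175395755+189036065010=1144614626805; T_19,10=10×37112163803+106175395755=477297033785; T_19,11=11×8391004908+37112163803=129413217791; T_19,12=12×1256328866+8391004908=23466951300; T_19,13=13×125854638+1256328866=2892439160; T_19,14=14×8408778+125854638=243577530; T_19,15=15×367200+8408778=13916778; T_19,16=16×9996+367200=527136; T_19,17=17×153+9996=12597; T_19,18=18×1+153=171; T_19,19=19×0+1=1
r20: T_20,1=1×1+0=1; T_20,2=2×262143+1=524287; T_20,3=3×193448101+262143=580606446; T_20,4=4×11259666950+193448101=45232115901; T_20,5=5×147589284710+11259666950=749206090500; T_20,6=6×693081601779+147589284710=4306078895384; T_20,7=7×1492924634839+693081601779=11143554045652; T_20,8=8×1709751003480+1492924634839=15170932662679; T_20,9=9×1144614626805+1709751003480=12011282644725; T_20,10=10×477297033785+1144614626805=5917584964655; T_20,11=11×129413217791+477297033785=1900842429486; T_20,12=12×23466951300+129413217791=411016633391; T_20,13=13×2892439160+23466951300=61068660380; T_20,14=14×243577530+2892439160=6302524580; T_20,15=15×13916778+243577530=452329200; T_20,16=16×527136+13916778=22350954; T_20,17=17×12597+527136=741285; T_20,18=18×171+12597=15675; T_20,19=19×1+171=190; T_20,20=20×0+1=1
B_19 = ΣS(19,k) = 1+262143+193448101+11259666950+147589284710+693081601779+1492924634839+1709751003480+1144614626805+477297033785+129413217791+23466951300+2892439160+243577530+13916778+527136+12597+171+1 = 5832742205057
B_20 = ΣS(20,k) = 1+524287+580606446+45232115901+749206090500+4306078895384+11143554045652+15170932662679+12011282644725+5917584964655+1900842429486+411016633391+61068660380+6302524580+452329200+22350954+741285+15675+190+1 = 51724158235372

5832742205057, 51724158235372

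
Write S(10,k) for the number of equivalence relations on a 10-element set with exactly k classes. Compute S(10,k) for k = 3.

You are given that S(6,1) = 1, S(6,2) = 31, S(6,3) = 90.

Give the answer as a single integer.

9330

@7  (7,1):1·1+0→1, (7,2):31·2+1→63, (7,3):90·3+31→301
@8  (8,1):1·1+0→1, (8,2):63·2+1→127, (8,3):301·3+63→966
@9  (9,2):127·2+1→255, (9,3):966·3+127→3025
@10  (10,3):3025·3+255→9330
Read S(10,3) = 9330.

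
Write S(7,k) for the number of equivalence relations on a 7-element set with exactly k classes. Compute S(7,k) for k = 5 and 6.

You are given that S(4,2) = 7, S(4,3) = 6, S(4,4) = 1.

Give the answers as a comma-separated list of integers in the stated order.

row 5: T[5][3]=3·6+7=25  T[5][4]=4·1+6=10  T[5][5]=5·0+1=1
row 6: T[6][4]=4·10+25=65  T[6][5]=5·1+10=15  T[6][6]=6·0+1=1
row 7: T[7][5]=5·15+65=140  T[7][6]=6·1+15=21
Read S(7,5) = 140, S(7,6) = 21.

140, 21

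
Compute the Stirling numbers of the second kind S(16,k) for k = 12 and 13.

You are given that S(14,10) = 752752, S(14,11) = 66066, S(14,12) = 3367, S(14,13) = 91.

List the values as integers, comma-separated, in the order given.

r15: T_15,11=11×66066+752752=1479478; T_15,12=12×3367+66066=106470; T_15,13=13×91+3367=4550
r16: T_16,12=12×106470+1479478=2757118; T_16,13=13×4550+106470=165620
Read S(16,12) = 2757118, S(16,13) = 165620.

2757118, 165620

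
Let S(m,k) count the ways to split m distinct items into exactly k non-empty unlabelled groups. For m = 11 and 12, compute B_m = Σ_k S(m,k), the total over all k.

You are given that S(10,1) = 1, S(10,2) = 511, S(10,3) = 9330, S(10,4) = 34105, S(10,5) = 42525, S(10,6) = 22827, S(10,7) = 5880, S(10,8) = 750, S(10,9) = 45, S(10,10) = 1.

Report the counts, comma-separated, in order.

678570, 4213597

@11  (11,1):1·1+0→1, (11,2):511·2+1→1023, (11,3):9330·3+511→28501, (11,4):34105·4+9330→145750, (11,5):42525·5+34105→246730, (11,6):22827·6+42525→179487, (11,7):5880·7+22827→63987, (11,8):750·8+5880→11880, (11,9):45·9+750→1155, (11,10):1·10+45→55, (11,11):0·11+1→1
@12  (12,1):1·1+0→1, (12,2):1023·2+1→2047, (12,3):28501·3+1023→86526, (12,4):145750·4+28501→611501, (12,5):246730·5+145750→1379400, (12,6):179487·6+246730→1323652, (12,7):63987·7+179487→627396, (12,8):11880·8+63987→159027, (12,9):1155·9+11880→22275, (12,10):55·10+1155→1705, (12,11):1·11+55→66, (12,12):0·12+1→1
B_11 = ΣS(11,k) = 1+1023+28501+145750+246730+179487+63987+11880+1155+55+1 = 678570
B_12 = ΣS(12,k) = 1+2047+86526+611501+1379400+1323652+627396+159027+22275+1705+66+1 = 4213597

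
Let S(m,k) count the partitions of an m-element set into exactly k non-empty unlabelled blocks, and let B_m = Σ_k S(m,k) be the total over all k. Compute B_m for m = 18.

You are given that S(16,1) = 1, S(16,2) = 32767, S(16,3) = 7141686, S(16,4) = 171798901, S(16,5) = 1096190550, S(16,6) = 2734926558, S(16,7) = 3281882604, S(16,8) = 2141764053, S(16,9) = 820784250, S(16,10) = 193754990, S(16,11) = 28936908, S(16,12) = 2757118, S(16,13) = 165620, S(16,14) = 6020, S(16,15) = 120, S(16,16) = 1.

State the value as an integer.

682076806159

@17  (17,1):1·1+0→1, (17,2):32767·2+1→65535, (17,3):7141686·3+32767→21457825, (17,4):171798901·4+7141686→694337290, (17,5):1096190550·5+171798901→5652751651, (17,6):2734926558·6+1096190550→17505749898, (17,7):3281882604·7+2734926558→25708104786, (17,8):2141764053·8+3281882604→20415995028, (17,9):820784250·9+2141764053→9528822303, (17,10):193754990·10+820784250→2758334150, (17,11):28936908·11+193754990→512060978, (17,12):2757118·12+28936908→62022324, (17,13):165620·13+2757118→4910178, (17,14):6020·14+165620→249900, (17,15):120·15+6020→7820, (17,16):1·16+120→136, (17,17):0·17+1→1
@18  (18,1):1·1+0→1, (18,2):65535·2+1→131071, (18,3):21457825·3+65535→64439010, (18,4):694337290·4+21457825→2798806985, (18,5):5652751651·5+694337290→28958095545, (18,6):17505749898·6+5652751651→110687251039, (18,7):25708104786·7+17505749898→197462483400, (18,8):20415995028·8+25708104786→189036065010, (18,9):9528822303·9+20415995028→106175395755, (18,10):2758334150·10+9528822303→37112163803, (18,11):512060978·11+2758334150→8391004908, (18,12):62022324·12+512060978→1256328866, (18,13):4910178·13+62022324→125854638, (18,14):249900·14+4910178→8408778, (18,15):7820·15+249900→367200, (18,16):136·16+7820→9996, (18,17):1·17+136→153, (18,18):0·18+1→1
B_18 = ΣS(18,k) = 1+131071+64439010+2798806985+28958095545+110687251039+197462483400+189036065010+106175395755+37112163803+8391004908+1256328866+125854638+8408778+367200+9996+153+1 = 682076806159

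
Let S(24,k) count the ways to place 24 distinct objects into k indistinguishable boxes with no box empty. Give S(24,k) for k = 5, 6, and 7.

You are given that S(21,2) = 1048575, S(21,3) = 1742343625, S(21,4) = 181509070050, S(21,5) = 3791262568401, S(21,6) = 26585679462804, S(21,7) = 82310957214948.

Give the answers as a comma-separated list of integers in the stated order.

@22  (22,3):1742343625·3+1048575→5228079450, (22,4):181509070050·4+1742343625→727778623825, (22,5):3791262568401·5+181509070050→19137821912055, (22,6):26585679462804·6+3791262568401→163305339345225, (22,7):82310957214948·7+26585679462804→602762379967440
@23  (23,4):727778623825·4+5228079450→2916342574750, (23,5):19137821912055·5+727778623825→96416888184100, (23,6):163305339345225·6+19137821912055→998969857983405, (23,7):602762379967440·7+163305339345225→4382641999117305
@24  (24,5):96416888184100·5+2916342574750→485000783495250, (24,6):998969857983405·6+96416888184100→6090236036084530, (24,7):4382641999117305·7+998969857983405→31677463851804540
Read S(24,5) = 485000783495250, S(24,6) = 6090236036084530, S(24,7) = 31677463851804540.

485000783495250, 6090236036084530, 31677463851804540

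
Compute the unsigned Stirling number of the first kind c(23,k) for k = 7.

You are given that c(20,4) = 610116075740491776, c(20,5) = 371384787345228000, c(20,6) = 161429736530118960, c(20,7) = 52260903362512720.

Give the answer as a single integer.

@21  (21,5):371384787345228000·20+610116075740491776→8037811822645051776, (21,6):161429736530118960·20+371384787345228000→3599979517947607200, (21,7):52260903362512720·20+161429736530118960→1206647803780373360
@22  (22,6):3599979517947607200·21+8037811822645051776→83637381699544802976, (22,7):1206647803780373360·21+3599979517947607200→28939583397335447760
@23  (23,7):28939583397335447760·22+83637381699544802976→720308216440924653696
Read c(23,7) = 720308216440924653696.

720308216440924653696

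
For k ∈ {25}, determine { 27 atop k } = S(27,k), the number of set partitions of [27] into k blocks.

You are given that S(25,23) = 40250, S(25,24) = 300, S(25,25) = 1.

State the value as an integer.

55575

@26  (26,24):300·24+40250→47450, (26,25):1·25+300→325
@27  (27,25):325·25+47450→55575
Read S(27,25) = 55575.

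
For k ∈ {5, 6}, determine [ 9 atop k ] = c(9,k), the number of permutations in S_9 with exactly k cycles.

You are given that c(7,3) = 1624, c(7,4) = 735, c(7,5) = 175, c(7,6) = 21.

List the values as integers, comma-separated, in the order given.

22449, 4536

r8: T_8,4=7×735+1624=6769; T_8,5=7×175+735=1960; T_8,6=7×21+175=322
r9: T_9,5=8×1960+6769=22449; T_9,6=8×322+1960=4536
Read c(9,5) = 22449, c(9,6) = 4536.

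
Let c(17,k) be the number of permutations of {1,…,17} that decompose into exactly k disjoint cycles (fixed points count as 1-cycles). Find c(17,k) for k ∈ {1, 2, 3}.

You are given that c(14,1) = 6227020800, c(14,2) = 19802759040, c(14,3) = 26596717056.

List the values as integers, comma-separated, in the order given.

20922789888000, 70734282393600, 102992244837120

i=15: T(15,1)=0+14·6227020800=87178291200 | T(15,2)=6227020800+14·19802759040=283465647360 | T(15,3)=19802759040+14·26596717056=392156797824
i=16: T(16,1)=0+15·87178291200=1307674368000 | T(16,2)=87178291200+15·283465647360=4339163001600 | T(16,3)=283465647360+15·392156797824=6165817614720
i=17: T(17,1)=0+16·1307674368000=20922789888000 | T(17,2)=1307674368000+16·4339163001600=70734282393600 | T(17,3)=4339163001600+16·6165817614720=102992244837120
Read c(17,1) = 20922789888000, c(17,2) = 70734282393600, c(17,3) = 102992244837120.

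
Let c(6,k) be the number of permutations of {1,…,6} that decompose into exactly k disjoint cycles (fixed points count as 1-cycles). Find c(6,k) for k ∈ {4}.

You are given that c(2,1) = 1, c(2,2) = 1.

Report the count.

[3] T[3,1]:2*1+0=2 · T[3,2]:2*1+1=3 · T[3,3]:2*0+1=1
[4] T[4,2]:3*3+2=11 · T[4,3]:3*1+3=6 · T[4,4]:3*0+1=1
[5] T[5,3]:4*6+11=35 · T[5,4]:4*1+6=10
[6] T[6,4]:5*10+35=85
Read c(6,4) = 85.

85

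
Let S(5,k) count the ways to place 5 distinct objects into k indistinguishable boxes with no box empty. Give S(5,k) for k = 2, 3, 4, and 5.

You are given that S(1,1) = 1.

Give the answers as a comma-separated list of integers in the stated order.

15, 25, 10, 1

row 2: T[2][1]=1·1+0=1  T[2][2]=2·0+1=1
row 3: T[3][1]=1·1+0=1  T[3][2]=2·1+1=3  T[3][3]=3·0+1=1
row 4: T[4][1]=1·1+0=1  T[4][2]=2·3+1=7  T[4][3]=3·1+3=6  T[4][4]=4·0+1=1
row 5: T[5][2]=2·7+1=15  T[5][3]=3·6+7=25  T[5][4]=4·1+6=10  T[5][5]=5·0+1=1
Read S(5,2) = 15, S(5,3) = 25, S(5,4) = 10, S(5,5) = 1.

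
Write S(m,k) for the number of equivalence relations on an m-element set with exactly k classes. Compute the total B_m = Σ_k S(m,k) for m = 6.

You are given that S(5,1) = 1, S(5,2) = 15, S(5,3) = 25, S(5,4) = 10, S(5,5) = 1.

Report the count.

203

[6] T[6,1]:1*1+0=1 · T[6,2]:2*15+1=31 · T[6,3]:3*25+15=90 · T[6,4]:4*10+25=65 · T[6,5]:5*1+10=15 · T[6,6]:6*0+1=1
B_6 = ΣS(6,k) = 1+31+90+65+15+1 = 203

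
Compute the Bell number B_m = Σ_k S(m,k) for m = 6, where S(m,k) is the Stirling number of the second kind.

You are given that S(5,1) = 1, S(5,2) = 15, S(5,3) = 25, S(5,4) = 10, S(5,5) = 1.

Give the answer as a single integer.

203

[6] T[6,1]:1*1+0=1 · T[6,2]:2*15+1=31 · T[6,3]:3*25+15=90 · T[6,4]:4*10+25=65 · T[6,5]:5*1+10=15 · T[6,6]:6*0+1=1
B_6 = ΣS(6,k) = 1+31+90+65+15+1 = 203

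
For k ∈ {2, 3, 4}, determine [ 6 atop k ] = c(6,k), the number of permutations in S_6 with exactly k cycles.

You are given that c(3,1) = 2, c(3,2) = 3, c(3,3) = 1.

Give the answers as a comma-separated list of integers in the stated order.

@4  (4,1):2·3+0→6, (4,2):3·3+2→11, (4,3):1·3+3→6, (4,4):0·3+1→1
@5  (5,1):6·4+0→24, (5,2):11·4+6→50, (5,3):6·4+11→35, (5,4):1·4+6→10
@6  (6,2):50·5+24→274, (6,3):35·5+50→225, (6,4):10·5+35→85
Read c(6,2) = 274, c(6,3) = 225, c(6,4) = 85.

274, 225, 85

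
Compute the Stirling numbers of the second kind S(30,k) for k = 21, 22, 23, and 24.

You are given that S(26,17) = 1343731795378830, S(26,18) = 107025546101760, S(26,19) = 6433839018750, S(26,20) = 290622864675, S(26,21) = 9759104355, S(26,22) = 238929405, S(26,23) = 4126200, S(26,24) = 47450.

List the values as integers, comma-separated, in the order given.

37058299246258290, 1848018090851790, 71823880393200, 2157580085700

row 27: T[27][18]=18·107025546101760+1343731795378830=3270191625210510  T[27][19]=19·6433839018750+107025546101760=229268487458010  T[27][20]=20·290622864675+6433839018750=12246296312250  T[27][21]=21·9759104355+290622864675=495564056130  T[27][22]=22·238929405+9759104355=15015551265  T[27][23]=23·4126200+238929405=333832005  T[27][24]=24·47450+4126200=5265000
row 28: T[28][19]=19·229268487458010+3270191625210510=7626292886912700  T[28][20]=20·12246296312250+229268487458010=474194413703010  T[28][21]=21·495564056130+12246296312250=22653141490980  T[28][22]=22·15015551265+495564056130=825906183960  T[28][23]=23·333832005+15015551265=22693687380  T[28][24]=24·5265000+333832005=460192005
row 29: T[29][20]=20·474194413703010+7626292886912700=17110181160972900  T[29][21]=21·22653141490980+474194413703010=949910385013590  T[29][22]=22·825906183960+22653141490980=40823077538100  T[29][23]=23·22693687380+825906183960=1347860993700  T[29][24]=24·460192005+22693687380=33738295500
row 30: T[30][21]=21·949910385013590+17110181160972900=37058299246258290  T[30][22]=22·40823077538100+949910385013590=1848018090851790  T[30][23]=23·1347860993700+40823077538100=71823880393200  T[30][24]=24·33738295500+1347860993700=2157580085700
Read S(30,21) = 37058299246258290, S(30,22) = 1848018090851790, S(30,23) = 71823880393200, S(30,24) = 2157580085700.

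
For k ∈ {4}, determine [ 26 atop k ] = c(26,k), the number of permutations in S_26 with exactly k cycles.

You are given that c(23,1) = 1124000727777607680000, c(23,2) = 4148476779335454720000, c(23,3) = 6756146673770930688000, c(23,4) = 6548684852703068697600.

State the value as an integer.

102339530601744675672576000

r24: T_24,2=23×4148476779335454720000+1124000727777607680000=96538966652493066240000; T_24,3=23×6756146673770930688000+4148476779335454720000=159539850276066860544000; T_24,4=23×6548684852703068697600+6756146673770930688000=157375898285941510732800
r25: T_25,3=24×159539850276066860544000+96538966652493066240000=3925495373278097719296000; T_25,4=24×157375898285941510732800+159539850276066860544000=3936561409138663118131200
r26: T_26,4=25×3936561409138663118131200+3925495373278097719296000=102339530601744675672576000
Read c(26,4) = 102339530601744675672576000.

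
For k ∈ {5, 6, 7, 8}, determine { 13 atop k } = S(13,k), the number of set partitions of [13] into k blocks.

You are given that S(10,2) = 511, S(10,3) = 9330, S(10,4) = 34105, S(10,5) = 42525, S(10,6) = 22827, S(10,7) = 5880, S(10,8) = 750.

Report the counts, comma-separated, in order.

7508501, 9321312, 5715424, 1899612

@11  (11,3):9330·3+511→28501, (11,4):34105·4+9330→145750, (11,5):42525·5+34105→246730, (11,6):22827·6+42525→179487, (11,7):5880·7+22827→63987, (11,8):750·8+5880→11880
@12  (12,4):145750·4+28501→611501, (12,5):246730·5+145750→1379400, (12,6):179487·6+246730→1323652, (12,7):63987·7+179487→627396, (12,8):11880·8+63987→159027
@13  (13,5):1379400·5+611501→7508501, (13,6):1323652·6+1379400→9321312, (13,7):627396·7+1323652→5715424, (13,8):159027·8+627396→1899612
Read S(13,5) = 7508501, S(13,6) = 9321312, S(13,7) = 5715424, S(13,8) = 1899612.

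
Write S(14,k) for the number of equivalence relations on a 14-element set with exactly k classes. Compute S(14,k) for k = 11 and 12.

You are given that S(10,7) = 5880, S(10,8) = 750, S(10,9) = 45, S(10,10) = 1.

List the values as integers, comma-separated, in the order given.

i=11: T(11,8)=5880+8·750=11880 | T(11,9)=750+9·45=1155 | T(11,10)=45+10·1=55 | T(11,11)=1+11·0=1
i=12: T(12,9)=11880+9·1155=22275 | T(12,10)=1155+10·55=1705 | T(12,11)=55+11·1=66 | T(12,12)=1+12·0=1
i=13: T(13,10)=22275+10·1705=39325 | T(13,11)=1705+11·66=2431 | T(13,12)=66+12·1=78
i=14: T(14,11)=39325+11·2431=66066 | T(14,12)=2431+12·78=3367
Read S(14,11) = 66066, S(14,12) = 3367.

66066, 3367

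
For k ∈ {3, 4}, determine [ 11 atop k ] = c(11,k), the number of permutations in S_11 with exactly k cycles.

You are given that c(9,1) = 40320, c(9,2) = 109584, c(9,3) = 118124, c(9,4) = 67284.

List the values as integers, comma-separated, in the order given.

r10: T_10,2=9×109584+40320=1026576; T_10,3=9×118124+109584=1172700; T_10,4=9×67284+118124=723680
r11: T_11,3=10×1172700+1026576=12753576; T_11,4=10×723680+1172700=8409500
Read c(11,3) = 12753576, c(11,4) = 8409500.

12753576, 8409500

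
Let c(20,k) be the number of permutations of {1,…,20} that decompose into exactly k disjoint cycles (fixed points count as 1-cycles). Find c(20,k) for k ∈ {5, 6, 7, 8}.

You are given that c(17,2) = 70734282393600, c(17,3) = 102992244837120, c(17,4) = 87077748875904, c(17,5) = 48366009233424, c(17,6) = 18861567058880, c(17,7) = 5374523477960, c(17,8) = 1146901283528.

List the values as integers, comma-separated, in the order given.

371384787345228000, 161429736530118960, 52260903362512720, 12953636989943896

@18  (18,3):102992244837120·17+70734282393600→1821602444624640, (18,4):87077748875904·17+102992244837120→1583313975727488, (18,5):48366009233424·17+87077748875904→909299905844112, (18,6):18861567058880·17+48366009233424→369012649234384, (18,7):5374523477960·17+18861567058880→110228466184200, (18,8):1146901283528·17+5374523477960→24871845297936
@19  (19,4):1583313975727488·18+1821602444624640→30321254007719424, (19,5):909299905844112·18+1583313975727488→17950712280921504, (19,6):369012649234384·18+909299905844112→7551527592063024, (19,7):110228466184200·18+369012649234384→2353125040549984, (19,8):24871845297936·18+110228466184200→557921681547048
@20  (20,5):17950712280921504·19+30321254007719424→371384787345228000, (20,6):7551527592063024·19+17950712280921504→161429736530118960, (20,7):2353125040549984·19+7551527592063024→52260903362512720, (20,8):557921681547048·19+2353125040549984→12953636989943896
Read c(20,5) = 371384787345228000, c(20,6) = 161429736530118960, c(20,7) = 52260903362512720, c(20,8) = 12953636989943896.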